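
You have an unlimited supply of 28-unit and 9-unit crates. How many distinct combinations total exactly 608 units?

Need nonnegative integers with 28j + 9k = 608.
gcd(28, 9) = 1, and 28·(1) + 9·(-3) = 1.
So (j₀, k₀) = (608, -1824); general j = 608 + 9t, k = -1824 - 28t.
j ≥ 0 ⇒ t ≥ -67; k ≥ 0 ⇒ t ≤ -66. That's 2 values of t.

2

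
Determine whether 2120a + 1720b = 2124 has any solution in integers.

gcd(2120, 1720) = 40  (2120 = 1·1720 + 400, 1720 = 4·400 + 120, 400 = 3·120 + 40, 120 = 3·40).
40 does not divide 2124 (remainder 4), so no integer solutions.

no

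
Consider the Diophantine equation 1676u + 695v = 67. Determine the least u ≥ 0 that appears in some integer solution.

547

gcd(1676, 695):
  1676 = 2*695 + 286
  695 = 2*286 + 123
  286 = 2*123 + 40
  123 = 3*40 + 3
  40 = 13*3 + 1
  3 = 3*1
so gcd(1676, 695) = 1.
1 divides 67, so solutions exist.
Back-substitute for Bézout coefficients:
  1 = 40 - 13*3
  ... = 1676*(226) + 695*(-545)
Scale by 67/1 = 67: (u₀, v₀) = (15142, -36515).
General solution: u = 15142 + 695t, v = -36515 - 1676t for integer t.
u ≥ 0: smallest is 15142 mod 695 = 547 (at t = -21), with v = -1319.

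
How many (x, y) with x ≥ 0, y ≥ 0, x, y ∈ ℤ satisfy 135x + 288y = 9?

gcd(288, 135) = 9  (288 = 2·135 + 18, 135 = 7·18 + 9, 18 = 2·9).
Back-substituting, 135·(15) + 288·(-7) = 9.
Scale by 1: one solution is (15, -7). Reduce x mod 32: (15, -7).
General: x = 15 + 32t, y = -7 - 15t.
x ≥ 0 ⇒ t ≥ 0; y ≥ 0 ⇒ t ≤ -1. So t ∈ [0, -1]: 0 solutions.

0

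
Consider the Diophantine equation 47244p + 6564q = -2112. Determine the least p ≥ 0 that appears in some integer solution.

gcd(47244, 6564) = 12.
12 divides -2112, so solutions exist.
By Bézout, 47244*(-157) + 6564*(1130) = 12.
Scale by -2112/12 = -176: (p₀, q₀) = (27632, -198880).
General solution: p = 27632 + 547t, q = -198880 - 3937t for integer t.
p ≥ 0: smallest is 27632 mod 547 = 282 (at t = -50), with q = -2030.

282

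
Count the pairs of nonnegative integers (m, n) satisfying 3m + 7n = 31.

2

gcd(7, 3) = 1.
By Bézout, 3×(-2) + 7×(1) = 1.
One solution: (1, 4).
General: m = 1 + 7t, n = 4 - 3t.
m ≥ 0 ⇒ t ≥ 0; n ≥ 0 ⇒ t ≤ 1. So t ∈ [0, 1]: 2 solutions.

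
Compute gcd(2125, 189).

1

gcd(2125, 189):
  2125 = 11×189 + 46
  189 = 4×46 + 5
  46 = 9×5 + 1
  5 = 5×1
so gcd(2125, 189) = 1.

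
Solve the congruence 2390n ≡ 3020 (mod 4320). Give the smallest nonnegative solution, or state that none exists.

370

gcd(4320, 2390) = 10.
10 divides 3020, so solutions exist.
By Bézout, 2390*(47) + 4320*(-26) = 10.
So 2390*(47) ≡ 10 (mod 4320); multiply by 302: n ≡ 14194 (mod 432).
Smallest nonnegative: n = 14194 mod 432 = 370.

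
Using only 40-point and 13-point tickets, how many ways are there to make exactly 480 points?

Need nonnegative integers with 40j + 13k = 480.
gcd(40, 13) = 1, and 40·(1) + 13·(-3) = 1.
So (j₀, k₀) = (480, -1440); general j = 480 + 13t, k = -1440 - 40t.
j ≥ 0 ⇒ t ≥ -36; k ≥ 0 ⇒ t ≤ -36. That's 1 value of t.

1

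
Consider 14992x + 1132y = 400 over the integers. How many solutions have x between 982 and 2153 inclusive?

5

gcd(14992, 1132) = 4  (14992 = 13*1132 + 276, 1132 = 4*276 + 28, 276 = 9*28 + 24, 28 = 1*24 + 4, 24 = 6*4).
Back-substituting, 14992*(-41) + 1132*(543) = 4.
Scale by 100: particular solution (-4100, 54300); reduce x mod 283: (145, -1920).
General solution: x = 145 + 283t, y = -1920 - 3748t for integer t.
982 ≤ 145 + 283t ≤ 2153 gives t ∈ [3, 7], which is 5 values.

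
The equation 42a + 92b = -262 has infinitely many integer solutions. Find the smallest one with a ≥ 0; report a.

31

gcd(92, 42) = 2  (92 = 2×42 + 8, 42 = 5×8 + 2, 8 = 4×2).
2 divides -262, so solutions exist.
Back-substituting, 42×(11) + 92×(-5) = 2.
Scale by -262/2 = -131: (a₀, b₀) = (-1441, 655).
General solution: a = -1441 + 46t, b = 655 - 21t for integer t.
a ≥ 0: smallest is -1441 mod 46 = 31 (at t = 32), with b = -17.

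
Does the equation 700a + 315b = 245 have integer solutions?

gcd(700, 315):
  700 = 2·315 + 70
  315 = 4·70 + 35
  70 = 2·35
so gcd(700, 315) = 35.
35 divides 245, so integer solutions exist.

yes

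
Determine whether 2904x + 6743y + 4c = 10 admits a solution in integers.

yes

gcd(6743, 2904) = 11  (6743 = 2·2904 + 935, 2904 = 3·935 + 99, 935 = 9·99 + 44, 99 = 2·44 + 11, 44 = 4·11).
gcd(11, 4) = 1.
1 divides 10, so integer solutions exist.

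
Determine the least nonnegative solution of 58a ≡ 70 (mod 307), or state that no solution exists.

gcd(307, 58):
  307 = 5·58 + 17
  58 = 3·17 + 7
  17 = 2·7 + 3
  7 = 2·3 + 1
  3 = 3·1
so gcd(307, 58) = 1.
1 divides 70, so solutions exist.
Back-substitute for Bézout coefficients:
  1 = 7 - 2·3
  ... = 58·(90) + 307·(-17)
So 58·(90) ≡ 1 (mod 307); multiply by 70: a ≡ 6300 (mod 307).
Smallest nonnegative: a = 6300 mod 307 = 160.

160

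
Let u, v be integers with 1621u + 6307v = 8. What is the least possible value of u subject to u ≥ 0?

891

gcd(6307, 1621) = 1  (6307 = 3·1621 + 1444, 1621 = 1·1444 + 177, 1444 = 8·177 + 28, 177 = 6·28 + 9, 28 = 3·9 + 1, 9 = 9·1).
1 divides 8, so solutions exist.
Back-substituting, 1621·(-677) + 6307·(174) = 1.
Scale by 8/1 = 8: (u₀, v₀) = (-5416, 1392).
General solution: u = -5416 + 6307t, v = 1392 - 1621t for integer t.
u ≥ 0: smallest is -5416 mod 6307 = 891 (at t = 1), with v = -229.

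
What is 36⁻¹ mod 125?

66

gcd(125, 36) = 1  (125 = 3*36 + 17, 36 = 2*17 + 2, 17 = 8*2 + 1, 2 = 2*1).
Back-substituting, 36*(-59) + 125*(17) = 1.
So 36*-59 ≡ 1 (mod 125), and -59 mod 125 = 66.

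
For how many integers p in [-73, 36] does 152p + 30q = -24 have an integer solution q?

gcd(152, 30) = 2.
By Bézout, 152*(1) + 30*(-5) = 2.
Particular solution: (3, -16).
General solution: p = 3 + 15t, q = -16 - 76t for integer t.
-73 ≤ 3 + 15t ≤ 36 gives t ∈ [-5, 2], which is 8 values.

8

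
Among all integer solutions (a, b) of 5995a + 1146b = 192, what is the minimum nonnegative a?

684

gcd(5995, 1146) = 1.
1 divides 192, so solutions exist.
By Bézout, 5995·(493) + 1146·(-2579) = 1.
Scale by 192/1 = 192: (a₀, b₀) = (94656, -495168).
General solution: a = 94656 + 1146t, b = -495168 - 5995t for integer t.
a ≥ 0: smallest is 94656 mod 1146 = 684 (at t = -82), with b = -3578.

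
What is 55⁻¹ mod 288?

gcd(288, 55) = 1.
By Bézout, 55*(-89) + 288*(17) = 1.
So 55*-89 ≡ 1 (mod 288), and -89 mod 288 = 199.

199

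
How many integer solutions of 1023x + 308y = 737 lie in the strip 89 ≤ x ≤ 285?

gcd(1023, 308) = 11.
By Bézout, 1023×(-3) + 308×(10) = 11.
Particular solution: (23, -74).
General solution: x = 23 + 28t, y = -74 - 93t for integer t.
89 ≤ 23 + 28t ≤ 285 gives t ∈ [3, 9], which is 7 values.

7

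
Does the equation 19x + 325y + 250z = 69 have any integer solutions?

gcd(325, 19) = 1.
gcd(1, 250) = 1.
1 divides 69, so integer solutions exist.

yes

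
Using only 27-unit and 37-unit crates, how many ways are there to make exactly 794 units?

1

Need nonnegative integers with 27j + 37k = 794.
gcd(27, 37) = 1, and 27·(11) + 37·(-8) = 1.
So (j₀, k₀) = (8734, -6352); general j = 8734 + 37t, k = -6352 - 27t.
j ≥ 0 ⇒ t ≥ -236; k ≥ 0 ⇒ t ≤ -236. That's 1 value of t.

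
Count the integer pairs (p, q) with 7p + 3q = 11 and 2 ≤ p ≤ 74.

gcd(7, 3) = 1  (7 = 2·3 + 1, 3 = 3·1).
Back-substituting, 7·(1) + 3·(-2) = 1.
Scale by 11: particular solution (11, -22); reduce p mod 3: (2, -1).
General solution: p = 2 + 3t, q = -1 - 7t for integer t.
2 ≤ 2 + 3t ≤ 74 gives t ∈ [0, 24], which is 25 values.

25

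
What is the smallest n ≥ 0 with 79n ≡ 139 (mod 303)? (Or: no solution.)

136

gcd(303, 79) = 1.
1 divides 139, so solutions exist.
By Bézout, 79×(-23) + 303×(6) = 1.
So 79×(-23) ≡ 1 (mod 303); multiply by 139: n ≡ -3197 (mod 303).
Smallest nonnegative: n = -3197 mod 303 = 136.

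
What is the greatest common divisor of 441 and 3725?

gcd(3725, 441) = 1  (3725 = 8·441 + 197, 441 = 2·197 + 47, 197 = 4·47 + 9, 47 = 5·9 + 2, 9 = 4·2 + 1, 2 = 2·1).

1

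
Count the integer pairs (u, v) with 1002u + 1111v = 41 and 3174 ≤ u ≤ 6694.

3

gcd(1111, 1002) = 1.
By Bézout, 1002*(265) + 1111*(-239) = 1.
Particular solution: (866, -781).
General solution: u = 866 + 1111t, v = -781 - 1002t for integer t.
3174 ≤ 866 + 1111t ≤ 6694 gives t ∈ [3, 5], which is 3 values.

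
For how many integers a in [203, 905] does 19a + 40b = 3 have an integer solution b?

gcd(40, 19) = 1  (40 = 2·19 + 2, 19 = 9·2 + 1, 2 = 2·1).
Back-substituting, 19·(19) + 40·(-9) = 1.
Scale by 3: particular solution (57, -27); reduce a mod 40: (17, -8).
General solution: a = 17 + 40t, b = -8 - 19t for integer t.
203 ≤ 17 + 40t ≤ 905 gives t ∈ [5, 22], which is 18 values.

18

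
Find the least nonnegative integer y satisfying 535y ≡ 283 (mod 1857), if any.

4

gcd(1857, 535) = 1  (1857 = 3·535 + 252, 535 = 2·252 + 31, 252 = 8·31 + 4, 31 = 7·4 + 3, 4 = 1·3 + 1, 3 = 3·1).
1 divides 283, so solutions exist.
Back-substituting, 535·(-479) + 1857·(138) = 1.
So 535·(-479) ≡ 1 (mod 1857); multiply by 283: y ≡ -135557 (mod 1857).
Smallest nonnegative: y = -135557 mod 1857 = 4.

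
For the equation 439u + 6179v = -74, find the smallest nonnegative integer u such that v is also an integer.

gcd(6179, 439):
  6179 = 14·439 + 33
  439 = 13·33 + 10
  33 = 3·10 + 3
  10 = 3·3 + 1
  3 = 3·1
so gcd(6179, 439) = 1.
1 divides -74, so solutions exist.
Back-substitute for Bézout coefficients:
  1 = 10 - 3·3
  ... = 439·(1872) + 6179·(-133)
Scale by -74/1 = -74: (u₀, v₀) = (-138528, 9842).
General solution: u = -138528 + 6179t, v = 9842 - 439t for integer t.
u ≥ 0: smallest is -138528 mod 6179 = 3589 (at t = 23), with v = -255.

3589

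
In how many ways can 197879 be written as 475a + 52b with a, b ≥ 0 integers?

8

gcd(475, 52) = 1.
By Bézout, 475·(15) + 52·(-137) = 1.
One solution: (25, 3577).
General: a = 25 + 52t, b = 3577 - 475t.
a ≥ 0 ⇒ t ≥ 0; b ≥ 0 ⇒ t ≤ 7. So t ∈ [0, 7]: 8 solutions.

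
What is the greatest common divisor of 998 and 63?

gcd(998, 63):
  998 = 15*63 + 53
  63 = 1*53 + 10
  53 = 5*10 + 3
  10 = 3*3 + 1
  3 = 3*1
so gcd(998, 63) = 1.

1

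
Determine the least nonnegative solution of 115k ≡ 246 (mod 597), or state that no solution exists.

324

gcd(597, 115) = 1  (597 = 5·115 + 22, 115 = 5·22 + 5, 22 = 4·5 + 2, 5 = 2·2 + 1, 2 = 2·1).
1 divides 246, so solutions exist.
Back-substituting, 115·(244) + 597·(-47) = 1.
So 115·(244) ≡ 1 (mod 597); multiply by 246: k ≡ 60024 (mod 597).
Smallest nonnegative: k = 60024 mod 597 = 324.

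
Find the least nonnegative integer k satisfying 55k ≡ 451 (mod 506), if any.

gcd(506, 55):
  506 = 9*55 + 11
  55 = 5*11
so gcd(506, 55) = 11.
11 divides 451, so solutions exist.
Back-substitute for Bézout coefficients:
  11 = 506 - 9*55
  ... = 55*(-9) + 506*(1)
So 55*(-9) ≡ 11 (mod 506); multiply by 41: k ≡ -369 (mod 46).
Smallest nonnegative: k = -369 mod 46 = 45.

45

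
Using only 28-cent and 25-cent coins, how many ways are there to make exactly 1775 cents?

Need nonnegative integers with 28j + 25k = 1775.
gcd(28, 25) = 1, and 28·(-8) + 25·(9) = 1.
So (j₀, k₀) = (-14200, 15975); general j = -14200 + 25t, k = 15975 - 28t.
j ≥ 0 ⇒ t ≥ 568; k ≥ 0 ⇒ t ≤ 570. That's 3 values of t.

3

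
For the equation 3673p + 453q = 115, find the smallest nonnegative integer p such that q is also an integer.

178

gcd(3673, 453) = 1.
1 divides 115, so solutions exist.
By Bézout, 3673*(37) + 453*(-300) = 1.
Scale by 115/1 = 115: (p₀, q₀) = (4255, -34500).
General solution: p = 4255 + 453t, q = -34500 - 3673t for integer t.
p ≥ 0: smallest is 4255 mod 453 = 178 (at t = -9), with q = -1443.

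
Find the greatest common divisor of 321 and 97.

1

gcd(321, 97) = 1  (321 = 3·97 + 30, 97 = 3·30 + 7, 30 = 4·7 + 2, 7 = 3·2 + 1, 2 = 2·1).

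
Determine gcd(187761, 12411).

gcd(187761, 12411):
  187761 = 15·12411 + 1596
  12411 = 7·1596 + 1239
  1596 = 1·1239 + 357
  1239 = 3·357 + 168
  357 = 2·168 + 21
  168 = 8·21
so gcd(187761, 12411) = 21.

21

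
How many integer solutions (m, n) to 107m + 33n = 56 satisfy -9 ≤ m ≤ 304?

gcd(107, 33) = 1.
By Bézout, 107×(-4) + 33×(13) = 1.
Particular solution: (7, -21).
General solution: m = 7 + 33t, n = -21 - 107t for integer t.
-9 ≤ 7 + 33t ≤ 304 gives t ∈ [0, 9], which is 10 values.

10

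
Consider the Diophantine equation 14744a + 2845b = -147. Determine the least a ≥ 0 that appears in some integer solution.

gcd(14744, 2845):
  14744 = 5*2845 + 519
  2845 = 5*519 + 250
  519 = 2*250 + 19
  250 = 13*19 + 3
  19 = 6*3 + 1
  3 = 3*1
so gcd(14744, 2845) = 1.
1 divides -147, so solutions exist.
Back-substitute for Bézout coefficients:
  1 = 19 - 6*3
  ... = 14744*(899) + 2845*(-4659)
Scale by -147/1 = -147: (a₀, b₀) = (-132153, 684873).
General solution: a = -132153 + 2845t, b = 684873 - 14744t for integer t.
a ≥ 0: smallest is -132153 mod 2845 = 1562 (at t = 47), with b = -8095.

1562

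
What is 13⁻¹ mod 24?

gcd(24, 13) = 1  (24 = 1×13 + 11, 13 = 1×11 + 2, 11 = 5×2 + 1, 2 = 2×1).
Back-substituting, 13×(-11) + 24×(6) = 1.
So 13×-11 ≡ 1 (mod 24), and -11 mod 24 = 13.

13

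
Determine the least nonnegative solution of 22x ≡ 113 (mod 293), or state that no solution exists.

125

gcd(293, 22) = 1  (293 = 13·22 + 7, 22 = 3·7 + 1, 7 = 7·1).
1 divides 113, so solutions exist.
Back-substituting, 22·(40) + 293·(-3) = 1.
So 22·(40) ≡ 1 (mod 293); multiply by 113: x ≡ 4520 (mod 293).
Smallest nonnegative: x = 4520 mod 293 = 125.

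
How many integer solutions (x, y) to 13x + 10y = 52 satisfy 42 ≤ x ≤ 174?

14

gcd(13, 10):
  13 = 1*10 + 3
  10 = 3*3 + 1
  3 = 3*1
so gcd(13, 10) = 1.
Back-substitute for Bézout coefficients:
  1 = 10 - 3*3
  ... = 13*(-3) + 10*(4)
Scale by 52: particular solution (-156, 208); reduce x mod 10: (4, 0).
General solution: x = 4 + 10t, y = 0 - 13t for integer t.
42 ≤ 4 + 10t ≤ 174 gives t ∈ [4, 17], which is 14 values.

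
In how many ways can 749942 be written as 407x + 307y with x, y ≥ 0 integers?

gcd(407, 307) = 1  (407 = 1*307 + 100, 307 = 3*100 + 7, 100 = 14*7 + 2, 7 = 3*2 + 1, 2 = 2*1).
Back-substituting, 407*(-132) + 307*(175) = 1.
Scale by 749942: one solution is (-98992344, 131239850). Reduce x mod 307: (113, 2293).
General: x = 113 + 307t, y = 2293 - 407t.
x ≥ 0 ⇒ t ≥ 0; y ≥ 0 ⇒ t ≤ 5. So t ∈ [0, 5]: 6 solutions.

6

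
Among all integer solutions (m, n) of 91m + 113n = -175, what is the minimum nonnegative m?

85

gcd(113, 91) = 1  (113 = 1*91 + 22, 91 = 4*22 + 3, 22 = 7*3 + 1, 3 = 3*1).
1 divides -175, so solutions exist.
Back-substituting, 91*(-36) + 113*(29) = 1.
Scale by -175/1 = -175: (m₀, n₀) = (6300, -5075).
General solution: m = 6300 + 113t, n = -5075 - 91t for integer t.
m ≥ 0: smallest is 6300 mod 113 = 85 (at t = -55), with n = -70.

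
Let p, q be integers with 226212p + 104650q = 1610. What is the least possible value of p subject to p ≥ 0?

gcd(226212, 104650):
  226212 = 2×104650 + 16912
  104650 = 6×16912 + 3178
  16912 = 5×3178 + 1022
  3178 = 3×1022 + 112
  1022 = 9×112 + 14
  112 = 8×14
so gcd(226212, 104650) = 14.
14 divides 1610, so solutions exist.
Back-substitute for Bézout coefficients:
  14 = 1022 - 9×112
  ... = 226212×(922) + 104650×(-1993)
Scale by 1610/14 = 115: (p₀, q₀) = (106030, -229195).
General solution: p = 106030 + 7475t, q = -229195 - 16158t for integer t.
p ≥ 0: smallest is 106030 mod 7475 = 1380 (at t = -14), with q = -2983.

1380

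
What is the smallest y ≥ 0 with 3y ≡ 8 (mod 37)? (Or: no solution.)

gcd(37, 3):
  37 = 12×3 + 1
  3 = 3×1
so gcd(37, 3) = 1.
1 divides 8, so solutions exist.
Back-substitute for Bézout coefficients:
  1 = 37 - 12×3
  ... = 3×(-12) + 37×(1)
So 3×(-12) ≡ 1 (mod 37); multiply by 8: y ≡ -96 (mod 37).
Smallest nonnegative: y = -96 mod 37 = 15.

15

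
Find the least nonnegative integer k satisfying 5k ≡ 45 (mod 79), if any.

gcd(79, 5) = 1.
1 divides 45, so solutions exist.
By Bézout, 5·(16) + 79·(-1) = 1.
So 5·(16) ≡ 1 (mod 79); multiply by 45: k ≡ 720 (mod 79).
Smallest nonnegative: k = 720 mod 79 = 9.

9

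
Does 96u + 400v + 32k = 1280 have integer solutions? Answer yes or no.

gcd(400, 96) = 16.
gcd(16, 32) = 16.
16 divides 1280, so integer solutions exist.

yes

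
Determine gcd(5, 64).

gcd(64, 5) = 1  (64 = 12*5 + 4, 5 = 1*4 + 1, 4 = 4*1).

1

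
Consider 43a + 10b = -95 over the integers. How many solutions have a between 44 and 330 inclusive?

29

gcd(43, 10):
  43 = 4·10 + 3
  10 = 3·3 + 1
  3 = 3·1
so gcd(43, 10) = 1.
Back-substitute for Bézout coefficients:
  1 = 10 - 3·3
  ... = 43·(-3) + 10·(13)
Scale by -95: particular solution (285, -1235); reduce a mod 10: (5, -31).
General solution: a = 5 + 10t, b = -31 - 43t for integer t.
44 ≤ 5 + 10t ≤ 330 gives t ∈ [4, 32], which is 29 values.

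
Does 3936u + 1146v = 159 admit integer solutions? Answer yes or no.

no

gcd(3936, 1146) = 6  (3936 = 3×1146 + 498, 1146 = 2×498 + 150, 498 = 3×150 + 48, 150 = 3×48 + 6, 48 = 8×6).
6 does not divide 159 (remainder 3), so no integer solutions.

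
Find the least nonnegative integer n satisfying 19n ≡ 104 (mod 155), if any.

136

gcd(155, 19) = 1.
1 divides 104, so solutions exist.
By Bézout, 19×(49) + 155×(-6) = 1.
So 19×(49) ≡ 1 (mod 155); multiply by 104: n ≡ 5096 (mod 155).
Smallest nonnegative: n = 5096 mod 155 = 136.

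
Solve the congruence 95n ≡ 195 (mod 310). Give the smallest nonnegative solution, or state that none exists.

gcd(310, 95) = 5.
5 divides 195, so solutions exist.
By Bézout, 95×(-13) + 310×(4) = 5.
So 95×(-13) ≡ 5 (mod 310); multiply by 39: n ≡ -507 (mod 62).
Smallest nonnegative: n = -507 mod 62 = 51.

51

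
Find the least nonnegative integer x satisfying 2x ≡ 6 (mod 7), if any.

gcd(7, 2):
  7 = 3×2 + 1
  2 = 2×1
so gcd(7, 2) = 1.
1 divides 6, so solutions exist.
Back-substitute for Bézout coefficients:
  1 = 7 - 3×2
  ... = 2×(-3) + 7×(1)
So 2×(-3) ≡ 1 (mod 7); multiply by 6: x ≡ -18 (mod 7).
Smallest nonnegative: x = -18 mod 7 = 3.

3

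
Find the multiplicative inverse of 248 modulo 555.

gcd(555, 248) = 1  (555 = 2×248 + 59, 248 = 4×59 + 12, 59 = 4×12 + 11, 12 = 1×11 + 1, 11 = 11×1).
Back-substituting, 248×(47) + 555×(-21) = 1.
So 248×47 ≡ 1 (mod 555), and 47 mod 555 = 47.

47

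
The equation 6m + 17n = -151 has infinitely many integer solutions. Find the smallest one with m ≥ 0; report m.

gcd(17, 6) = 1.
1 divides -151, so solutions exist.
By Bézout, 6×(3) + 17×(-1) = 1.
Scale by -151/1 = -151: (m₀, n₀) = (-453, 151).
General solution: m = -453 + 17t, n = 151 - 6t for integer t.
m ≥ 0: smallest is -453 mod 17 = 6 (at t = 27), with n = -11.

6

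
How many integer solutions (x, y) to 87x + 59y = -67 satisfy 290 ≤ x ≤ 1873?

gcd(87, 59) = 1  (87 = 1×59 + 28, 59 = 2×28 + 3, 28 = 9×3 + 1, 3 = 3×1).
Back-substituting, 87×(19) + 59×(-28) = 1.
Scale by -67: particular solution (-1273, 1876); reduce x mod 59: (25, -38).
General solution: x = 25 + 59t, y = -38 - 87t for integer t.
290 ≤ 25 + 59t ≤ 1873 gives t ∈ [5, 31], which is 27 values.

27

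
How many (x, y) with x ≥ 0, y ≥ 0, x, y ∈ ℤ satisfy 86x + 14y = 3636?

gcd(86, 14):
  86 = 6*14 + 2
  14 = 7*2
so gcd(86, 14) = 2.
Back-substitute for Bézout coefficients:
  2 = 86 - 6*14
  ... = 86*(1) + 14*(-6)
Scale by 1818: one solution is (1818, -10908). Reduce x mod 7: (5, 229).
General: x = 5 + 7t, y = 229 - 43t.
x ≥ 0 ⇒ t ≥ 0; y ≥ 0 ⇒ t ≤ 5. So t ∈ [0, 5]: 6 solutions.

6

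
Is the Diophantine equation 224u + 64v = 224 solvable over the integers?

gcd(224, 64) = 32  (224 = 3·64 + 32, 64 = 2·32).
32 divides 224, so integer solutions exist.

yes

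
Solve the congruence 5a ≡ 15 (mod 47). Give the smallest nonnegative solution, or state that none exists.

3

gcd(47, 5) = 1.
1 divides 15, so solutions exist.
By Bézout, 5×(19) + 47×(-2) = 1.
So 5×(19) ≡ 1 (mod 47); multiply by 15: a ≡ 285 (mod 47).
Smallest nonnegative: a = 285 mod 47 = 3.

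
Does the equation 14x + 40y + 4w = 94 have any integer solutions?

yes

gcd(40, 14) = 2  (40 = 2*14 + 12, 14 = 1*12 + 2, 12 = 6*2).
gcd(2, 4) = 2.
2 divides 94, so integer solutions exist.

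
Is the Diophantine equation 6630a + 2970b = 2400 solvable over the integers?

yes

gcd(6630, 2970) = 30  (6630 = 2×2970 + 690, 2970 = 4×690 + 210, 690 = 3×210 + 60, 210 = 3×60 + 30, 60 = 2×30).
30 divides 2400, so integer solutions exist.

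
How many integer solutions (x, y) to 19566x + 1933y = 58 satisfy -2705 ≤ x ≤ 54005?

30

gcd(19566, 1933) = 1  (19566 = 10×1933 + 236, 1933 = 8×236 + 45, 236 = 5×45 + 11, 45 = 4×11 + 1, 11 = 11×1).
Back-substituting, 19566×(-172) + 1933×(1741) = 1.
Scale by 58: particular solution (-9976, 100978); reduce x mod 1933: (1622, -16418).
General solution: x = 1622 + 1933t, y = -16418 - 19566t for integer t.
-2705 ≤ 1622 + 1933t ≤ 54005 gives t ∈ [-2, 27], which is 30 values.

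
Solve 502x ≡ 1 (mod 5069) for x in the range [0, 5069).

gcd(5069, 502) = 1.
By Bézout, 502×(-414) + 5069×(41) = 1.
So 502×-414 ≡ 1 (mod 5069), and -414 mod 5069 = 4655.

4655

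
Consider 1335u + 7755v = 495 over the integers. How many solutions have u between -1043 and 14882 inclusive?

30

gcd(7755, 1335):
  7755 = 5·1335 + 1080
  1335 = 1·1080 + 255
  1080 = 4·255 + 60
  255 = 4·60 + 15
  60 = 4·15
so gcd(7755, 1335) = 15.
Back-substitute for Bézout coefficients:
  15 = 255 - 4·60
  ... = 1335·(122) + 7755·(-21)
Scale by 33: particular solution (4026, -693); reduce u mod 517: (407, -70).
General solution: u = 407 + 517t, v = -70 - 89t for integer t.
-1043 ≤ 407 + 517t ≤ 14882 gives t ∈ [-2, 27], which is 30 values.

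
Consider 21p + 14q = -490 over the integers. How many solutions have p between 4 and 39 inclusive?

gcd(21, 14) = 7  (21 = 1·14 + 7, 14 = 2·7).
Back-substituting, 21·(1) + 14·(-1) = 7.
Scale by -70: particular solution (-70, 70); reduce p mod 2: (0, -35).
General solution: p = 0 + 2t, q = -35 - 3t for integer t.
4 ≤ 0 + 2t ≤ 39 gives t ∈ [2, 19], which is 18 values.

18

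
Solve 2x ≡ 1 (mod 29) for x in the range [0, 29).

gcd(29, 2) = 1.
By Bézout, 2·(-14) + 29·(1) = 1.
So 2·-14 ≡ 1 (mod 29), and -14 mod 29 = 15.

15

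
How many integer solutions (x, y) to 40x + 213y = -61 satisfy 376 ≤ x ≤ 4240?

18

gcd(213, 40) = 1  (213 = 5×40 + 13, 40 = 3×13 + 1, 13 = 13×1).
Back-substituting, 40×(16) + 213×(-3) = 1.
Scale by -61: particular solution (-976, 183); reduce x mod 213: (89, -17).
General solution: x = 89 + 213t, y = -17 - 40t for integer t.
376 ≤ 89 + 213t ≤ 4240 gives t ∈ [2, 19], which is 18 values.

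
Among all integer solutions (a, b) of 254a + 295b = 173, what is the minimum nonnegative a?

262

gcd(295, 254):
  295 = 1·254 + 41
  254 = 6·41 + 8
  41 = 5·8 + 1
  8 = 8·1
so gcd(295, 254) = 1.
1 divides 173, so solutions exist.
Back-substitute for Bézout coefficients:
  1 = 41 - 5·8
  ... = 254·(-36) + 295·(31)
Scale by 173/1 = 173: (a₀, b₀) = (-6228, 5363).
General solution: a = -6228 + 295t, b = 5363 - 254t for integer t.
a ≥ 0: smallest is -6228 mod 295 = 262 (at t = 22), with b = -225.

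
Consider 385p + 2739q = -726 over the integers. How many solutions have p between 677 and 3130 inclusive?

10

gcd(2739, 385):
  2739 = 7·385 + 44
  385 = 8·44 + 33
  44 = 1·33 + 11
  33 = 3·11
so gcd(2739, 385) = 11.
Back-substitute for Bézout coefficients:
  11 = 44 - 1·33
  ... = 385·(-64) + 2739·(9)
Scale by -66: particular solution (4224, -594); reduce p mod 249: (240, -34).
General solution: p = 240 + 249t, q = -34 - 35t for integer t.
677 ≤ 240 + 249t ≤ 3130 gives t ∈ [2, 11], which is 10 values.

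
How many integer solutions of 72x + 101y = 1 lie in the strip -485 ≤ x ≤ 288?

gcd(101, 72) = 1  (101 = 1*72 + 29, 72 = 2*29 + 14, 29 = 2*14 + 1, 14 = 14*1).
Back-substituting, 72*(-7) + 101*(5) = 1.
Scale by 1: particular solution (-7, 5); reduce x mod 101: (94, -67).
General solution: x = 94 + 101t, y = -67 - 72t for integer t.
-485 ≤ 94 + 101t ≤ 288 gives t ∈ [-5, 1], which is 7 values.

7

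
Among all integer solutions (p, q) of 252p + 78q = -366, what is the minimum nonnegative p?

10

gcd(252, 78):
  252 = 3*78 + 18
  78 = 4*18 + 6
  18 = 3*6
so gcd(252, 78) = 6.
6 divides -366, so solutions exist.
Back-substitute for Bézout coefficients:
  6 = 78 - 4*18
  ... = 252*(-4) + 78*(13)
Scale by -366/6 = -61: (p₀, q₀) = (244, -793).
General solution: p = 244 + 13t, q = -793 - 42t for integer t.
p ≥ 0: smallest is 244 mod 13 = 10 (at t = -18), with q = -37.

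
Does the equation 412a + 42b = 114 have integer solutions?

yes

gcd(412, 42):
  412 = 9*42 + 34
  42 = 1*34 + 8
  34 = 4*8 + 2
  8 = 4*2
so gcd(412, 42) = 2.
2 divides 114, so integer solutions exist.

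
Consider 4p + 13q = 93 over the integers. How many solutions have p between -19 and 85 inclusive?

9

gcd(13, 4):
  13 = 3·4 + 1
  4 = 4·1
so gcd(13, 4) = 1.
Back-substitute for Bézout coefficients:
  1 = 13 - 3·4
  ... = 4·(-3) + 13·(1)
Scale by 93: particular solution (-279, 93); reduce p mod 13: (7, 5).
General solution: p = 7 + 13t, q = 5 - 4t for integer t.
-19 ≤ 7 + 13t ≤ 85 gives t ∈ [-2, 6], which is 9 values.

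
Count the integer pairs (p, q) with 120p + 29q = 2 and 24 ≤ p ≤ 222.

7

gcd(120, 29):
  120 = 4·29 + 4
  29 = 7·4 + 1
  4 = 4·1
so gcd(120, 29) = 1.
Back-substitute for Bézout coefficients:
  1 = 29 - 7·4
  ... = 120·(-7) + 29·(29)
Scale by 2: particular solution (-14, 58); reduce p mod 29: (15, -62).
General solution: p = 15 + 29t, q = -62 - 120t for integer t.
24 ≤ 15 + 29t ≤ 222 gives t ∈ [1, 7], which is 7 values.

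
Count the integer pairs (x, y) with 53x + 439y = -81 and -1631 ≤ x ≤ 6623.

gcd(439, 53) = 1.
By Bézout, 53*(58) + 439*(-7) = 1.
Particular solution: (131, -16).
General solution: x = 131 + 439t, y = -16 - 53t for integer t.
-1631 ≤ 131 + 439t ≤ 6623 gives t ∈ [-4, 14], which is 19 values.

19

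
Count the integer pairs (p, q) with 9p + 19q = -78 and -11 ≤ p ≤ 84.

5

gcd(19, 9):
  19 = 2×9 + 1
  9 = 9×1
so gcd(19, 9) = 1.
Back-substitute for Bézout coefficients:
  1 = 19 - 2×9
  ... = 9×(-2) + 19×(1)
Scale by -78: particular solution (156, -78); reduce p mod 19: (4, -6).
General solution: p = 4 + 19t, q = -6 - 9t for integer t.
-11 ≤ 4 + 19t ≤ 84 gives t ∈ [0, 4], which is 5 values.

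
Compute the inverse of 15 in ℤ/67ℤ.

gcd(67, 15) = 1.
By Bézout, 15·(9) + 67·(-2) = 1.
So 15·9 ≡ 1 (mod 67), and 9 mod 67 = 9.

9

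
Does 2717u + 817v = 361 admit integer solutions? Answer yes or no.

yes

gcd(2717, 817) = 19  (2717 = 3*817 + 266, 817 = 3*266 + 19, 266 = 14*19).
19 divides 361, so integer solutions exist.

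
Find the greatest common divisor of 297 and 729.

gcd(729, 297) = 27  (729 = 2×297 + 135, 297 = 2×135 + 27, 135 = 5×27).

27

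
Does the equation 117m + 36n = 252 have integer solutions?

yes

gcd(117, 36) = 9  (117 = 3*36 + 9, 36 = 4*9).
9 divides 252, so integer solutions exist.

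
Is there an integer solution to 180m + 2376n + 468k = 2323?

no

gcd(2376, 180):
  2376 = 13·180 + 36
  180 = 5·36
so gcd(2376, 180) = 36.
gcd(36, 468) = 36.
36 does not divide 2323 (remainder 19), so no integer solutions.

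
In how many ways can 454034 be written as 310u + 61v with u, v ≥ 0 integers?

24

gcd(310, 61) = 1.
By Bézout, 310*(-12) + 61*(61) = 1.
One solution: (51, 7184).
General: u = 51 + 61t, v = 7184 - 310t.
u ≥ 0 ⇒ t ≥ 0; v ≥ 0 ⇒ t ≤ 23. So t ∈ [0, 23]: 24 solutions.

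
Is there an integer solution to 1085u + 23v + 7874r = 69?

gcd(1085, 23) = 1  (1085 = 47*23 + 4, 23 = 5*4 + 3, 4 = 1*3 + 1, 3 = 3*1).
gcd(1, 7874) = 1.
1 divides 69, so integer solutions exist.

yes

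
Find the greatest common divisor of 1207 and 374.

gcd(1207, 374):
  1207 = 3*374 + 85
  374 = 4*85 + 34
  85 = 2*34 + 17
  34 = 2*17
so gcd(1207, 374) = 17.

17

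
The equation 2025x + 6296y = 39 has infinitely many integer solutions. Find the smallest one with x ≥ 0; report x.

3703

gcd(6296, 2025):
  6296 = 3·2025 + 221
  2025 = 9·221 + 36
  221 = 6·36 + 5
  36 = 7·5 + 1
  5 = 5·1
so gcd(6296, 2025) = 1.
1 divides 39, so solutions exist.
Back-substitute for Bézout coefficients:
  1 = 36 - 7·5
  ... = 2025·(1225) + 6296·(-394)
Scale by 39/1 = 39: (x₀, y₀) = (47775, -15366).
General solution: x = 47775 + 6296t, y = -15366 - 2025t for integer t.
x ≥ 0: smallest is 47775 mod 6296 = 3703 (at t = -7), with y = -1191.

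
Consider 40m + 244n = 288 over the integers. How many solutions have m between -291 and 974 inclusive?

21

gcd(244, 40):
  244 = 6*40 + 4
  40 = 10*4
so gcd(244, 40) = 4.
Back-substitute for Bézout coefficients:
  4 = 244 - 6*40
  ... = 40*(-6) + 244*(1)
Scale by 72: particular solution (-432, 72); reduce m mod 61: (56, -8).
General solution: m = 56 + 61t, n = -8 - 10t for integer t.
-291 ≤ 56 + 61t ≤ 974 gives t ∈ [-5, 15], which is 21 values.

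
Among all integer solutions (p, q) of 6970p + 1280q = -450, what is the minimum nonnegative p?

107

gcd(6970, 1280):
  6970 = 5·1280 + 570
  1280 = 2·570 + 140
  570 = 4·140 + 10
  140 = 14·10
so gcd(6970, 1280) = 10.
10 divides -450, so solutions exist.
Back-substitute for Bézout coefficients:
  10 = 570 - 4·140
  ... = 6970·(9) + 1280·(-49)
Scale by -450/10 = -45: (p₀, q₀) = (-405, 2205).
General solution: p = -405 + 128t, q = 2205 - 697t for integer t.
p ≥ 0: smallest is -405 mod 128 = 107 (at t = 4), with q = -583.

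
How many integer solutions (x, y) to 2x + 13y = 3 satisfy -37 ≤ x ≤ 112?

12

gcd(13, 2) = 1  (13 = 6·2 + 1, 2 = 2·1).
Back-substituting, 2·(-6) + 13·(1) = 1.
Scale by 3: particular solution (-18, 3); reduce x mod 13: (8, -1).
General solution: x = 8 + 13t, y = -1 - 2t for integer t.
-37 ≤ 8 + 13t ≤ 112 gives t ∈ [-3, 8], which is 12 values.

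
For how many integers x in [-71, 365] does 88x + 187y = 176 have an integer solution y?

gcd(187, 88) = 11.
By Bézout, 88·(-2) + 187·(1) = 11.
Particular solution: (2, 0).
General solution: x = 2 + 17t, y = 0 - 8t for integer t.
-71 ≤ 2 + 17t ≤ 365 gives t ∈ [-4, 21], which is 26 values.

26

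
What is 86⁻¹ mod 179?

102

gcd(179, 86) = 1.
By Bézout, 86*(-77) + 179*(37) = 1.
So 86*-77 ≡ 1 (mod 179), and -77 mod 179 = 102.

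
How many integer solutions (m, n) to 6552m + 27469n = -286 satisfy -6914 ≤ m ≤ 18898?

gcd(27469, 6552) = 13  (27469 = 4×6552 + 1261, 6552 = 5×1261 + 247, 1261 = 5×247 + 26, 247 = 9×26 + 13, 26 = 2×13).
Back-substituting, 6552×(1002) + 27469×(-239) = 13.
Scale by -22: particular solution (-22044, 5258); reduce m mod 2113: (1199, -286).
General solution: m = 1199 + 2113t, n = -286 - 504t for integer t.
-6914 ≤ 1199 + 2113t ≤ 18898 gives t ∈ [-3, 8], which is 12 values.

12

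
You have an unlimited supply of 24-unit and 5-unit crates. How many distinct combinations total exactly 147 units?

Need nonnegative integers with 24j + 5k = 147.
gcd(24, 5) = 1, and 24·(-1) + 5·(5) = 1.
So (j₀, k₀) = (-147, 735); general j = -147 + 5t, k = 735 - 24t.
j ≥ 0 ⇒ t ≥ 30; k ≥ 0 ⇒ t ≤ 30. That's 1 value of t.

1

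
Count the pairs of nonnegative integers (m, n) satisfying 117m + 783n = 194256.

19

gcd(783, 117) = 9.
By Bézout, 117*(-20) + 783*(3) = 9.
One solution: (14, 246).
General: m = 14 + 87t, n = 246 - 13t.
m ≥ 0 ⇒ t ≥ 0; n ≥ 0 ⇒ t ≤ 18. So t ∈ [0, 18]: 19 solutions.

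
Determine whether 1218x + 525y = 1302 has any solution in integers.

gcd(1218, 525) = 21  (1218 = 2*525 + 168, 525 = 3*168 + 21, 168 = 8*21).
21 divides 1302, so integer solutions exist.

yes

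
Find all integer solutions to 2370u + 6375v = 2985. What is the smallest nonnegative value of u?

203

gcd(6375, 2370):
  6375 = 2*2370 + 1635
  2370 = 1*1635 + 735
  1635 = 2*735 + 165
  735 = 4*165 + 75
  165 = 2*75 + 15
  75 = 5*15
so gcd(6375, 2370) = 15.
15 divides 2985, so solutions exist.
Back-substitute for Bézout coefficients:
  15 = 165 - 2*75
  ... = 2370*(-78) + 6375*(29)
Scale by 2985/15 = 199: (u₀, v₀) = (-15522, 5771).
General solution: u = -15522 + 425t, v = 5771 - 158t for integer t.
u ≥ 0: smallest is -15522 mod 425 = 203 (at t = 37), with v = -75.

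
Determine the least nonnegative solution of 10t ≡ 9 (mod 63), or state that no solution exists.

gcd(63, 10) = 1.
1 divides 9, so solutions exist.
By Bézout, 10×(19) + 63×(-3) = 1.
So 10×(19) ≡ 1 (mod 63); multiply by 9: t ≡ 171 (mod 63).
Smallest nonnegative: t = 171 mod 63 = 45.

45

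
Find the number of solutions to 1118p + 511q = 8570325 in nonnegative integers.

15

gcd(1118, 511):
  1118 = 2·511 + 96
  511 = 5·96 + 31
  96 = 3·31 + 3
  31 = 10·3 + 1
  3 = 3·1
so gcd(1118, 511) = 1.
Back-substitute for Bézout coefficients:
  1 = 31 - 10·3
  ... = 1118·(-165) + 511·(361)
Scale by 8570325: one solution is (-1414103625, 3093887325). Reduce p mod 511: (472, 15739).
General: p = 472 + 511t, q = 15739 - 1118t.
p ≥ 0 ⇒ t ≥ 0; q ≥ 0 ⇒ t ≤ 14. So t ∈ [0, 14]: 15 solutions.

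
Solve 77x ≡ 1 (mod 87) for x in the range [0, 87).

gcd(87, 77) = 1  (87 = 1×77 + 10, 77 = 7×10 + 7, 10 = 1×7 + 3, 7 = 2×3 + 1, 3 = 3×1).
Back-substituting, 77×(26) + 87×(-23) = 1.
So 77×26 ≡ 1 (mod 87), and 26 mod 87 = 26.

26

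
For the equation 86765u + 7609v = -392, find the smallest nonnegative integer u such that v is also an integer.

gcd(86765, 7609) = 7.
7 divides -392, so solutions exist.
By Bézout, 86765*(340) + 7609*(-3877) = 7.
Scale by -392/7 = -56: (u₀, v₀) = (-19040, 217112).
General solution: u = -19040 + 1087t, v = 217112 - 12395t for integer t.
u ≥ 0: smallest is -19040 mod 1087 = 526 (at t = 18), with v = -5998.

526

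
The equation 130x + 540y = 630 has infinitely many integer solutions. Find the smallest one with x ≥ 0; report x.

gcd(540, 130) = 10  (540 = 4*130 + 20, 130 = 6*20 + 10, 20 = 2*10).
10 divides 630, so solutions exist.
Back-substituting, 130*(25) + 540*(-6) = 10.
Scale by 630/10 = 63: (x₀, y₀) = (1575, -378).
General solution: x = 1575 + 54t, y = -378 - 13t for integer t.
x ≥ 0: smallest is 1575 mod 54 = 9 (at t = -29), with y = -1.

9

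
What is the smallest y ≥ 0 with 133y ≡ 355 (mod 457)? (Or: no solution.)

415

gcd(457, 133) = 1  (457 = 3·133 + 58, 133 = 2·58 + 17, 58 = 3·17 + 7, 17 = 2·7 + 3, 7 = 2·3 + 1, 3 = 3·1).
1 divides 355, so solutions exist.
Back-substituting, 133·(-134) + 457·(39) = 1.
So 133·(-134) ≡ 1 (mod 457); multiply by 355: y ≡ -47570 (mod 457).
Smallest nonnegative: y = -47570 mod 457 = 415.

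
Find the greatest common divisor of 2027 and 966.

1

gcd(2027, 966):
  2027 = 2×966 + 95
  966 = 10×95 + 16
  95 = 5×16 + 15
  16 = 1×15 + 1
  15 = 15×1
so gcd(2027, 966) = 1.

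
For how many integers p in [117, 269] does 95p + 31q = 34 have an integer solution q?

gcd(95, 31):
  95 = 3*31 + 2
  31 = 15*2 + 1
  2 = 2*1
so gcd(95, 31) = 1.
Back-substitute for Bézout coefficients:
  1 = 31 - 15*2
  ... = 95*(-15) + 31*(46)
Scale by 34: particular solution (-510, 1564); reduce p mod 31: (17, -51).
General solution: p = 17 + 31t, q = -51 - 95t for integer t.
117 ≤ 17 + 31t ≤ 269 gives t ∈ [4, 8], which is 5 values.

5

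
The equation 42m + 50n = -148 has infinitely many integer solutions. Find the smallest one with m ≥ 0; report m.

gcd(50, 42) = 2.
2 divides -148, so solutions exist.
By Bézout, 42×(6) + 50×(-5) = 2.
Scale by -148/2 = -74: (m₀, n₀) = (-444, 370).
General solution: m = -444 + 25t, n = 370 - 21t for integer t.
m ≥ 0: smallest is -444 mod 25 = 6 (at t = 18), with n = -8.

6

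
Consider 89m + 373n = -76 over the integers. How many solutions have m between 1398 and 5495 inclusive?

11

gcd(373, 89) = 1  (373 = 4·89 + 17, 89 = 5·17 + 4, 17 = 4·4 + 1, 4 = 4·1).
Back-substituting, 89·(-88) + 373·(21) = 1.
Scale by -76: particular solution (6688, -1596); reduce m mod 373: (347, -83).
General solution: m = 347 + 373t, n = -83 - 89t for integer t.
1398 ≤ 347 + 373t ≤ 5495 gives t ∈ [3, 13], which is 11 values.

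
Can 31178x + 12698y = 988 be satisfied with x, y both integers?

gcd(31178, 12698) = 14.
14 does not divide 988 (remainder 8), so no integer solutions.

no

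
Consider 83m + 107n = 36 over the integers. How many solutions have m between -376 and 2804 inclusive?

30

gcd(107, 83) = 1  (107 = 1·83 + 24, 83 = 3·24 + 11, 24 = 2·11 + 2, 11 = 5·2 + 1, 2 = 2·1).
Back-substituting, 83·(49) + 107·(-38) = 1.
Scale by 36: particular solution (1764, -1368); reduce m mod 107: (52, -40).
General solution: m = 52 + 107t, n = -40 - 83t for integer t.
-376 ≤ 52 + 107t ≤ 2804 gives t ∈ [-4, 25], which is 30 values.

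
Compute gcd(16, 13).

1

gcd(16, 13):
  16 = 1*13 + 3
  13 = 4*3 + 1
  3 = 3*1
so gcd(16, 13) = 1.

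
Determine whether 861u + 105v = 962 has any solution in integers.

no

gcd(861, 105) = 21.
21 does not divide 962 (remainder 17), so no integer solutions.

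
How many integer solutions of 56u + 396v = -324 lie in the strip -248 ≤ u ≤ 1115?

gcd(396, 56):
  396 = 7*56 + 4
  56 = 14*4
so gcd(396, 56) = 4.
Back-substitute for Bézout coefficients:
  4 = 396 - 7*56
  ... = 56*(-7) + 396*(1)
Scale by -81: particular solution (567, -81); reduce u mod 99: (72, -11).
General solution: u = 72 + 99t, v = -11 - 14t for integer t.
-248 ≤ 72 + 99t ≤ 1115 gives t ∈ [-3, 10], which is 14 values.

14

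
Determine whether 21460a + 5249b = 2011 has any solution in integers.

gcd(21460, 5249) = 29.
29 does not divide 2011 (remainder 10), so no integer solutions.

no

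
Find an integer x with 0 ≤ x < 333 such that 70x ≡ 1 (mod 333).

157

gcd(333, 70) = 1.
By Bézout, 70*(157) + 333*(-33) = 1.
So 70*157 ≡ 1 (mod 333), and 157 mod 333 = 157.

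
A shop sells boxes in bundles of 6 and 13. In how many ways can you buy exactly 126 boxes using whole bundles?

Need nonnegative integers with 6j + 13k = 126.
gcd(6, 13) = 1, and 6·(-2) + 13·(1) = 1.
So (j₀, k₀) = (-252, 126); general j = -252 + 13t, k = 126 - 6t.
j ≥ 0 ⇒ t ≥ 20; k ≥ 0 ⇒ t ≤ 21. That's 2 values of t.

2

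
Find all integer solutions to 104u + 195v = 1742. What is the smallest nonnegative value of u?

gcd(195, 104) = 13  (195 = 1×104 + 91, 104 = 1×91 + 13, 91 = 7×13).
13 divides 1742, so solutions exist.
Back-substituting, 104×(2) + 195×(-1) = 13.
Scale by 1742/13 = 134: (u₀, v₀) = (268, -134).
General solution: u = 268 + 15t, v = -134 - 8t for integer t.
u ≥ 0: smallest is 268 mod 15 = 13 (at t = -17), with v = 2.

13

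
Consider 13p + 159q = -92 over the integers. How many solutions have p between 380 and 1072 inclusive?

gcd(159, 13) = 1  (159 = 12*13 + 3, 13 = 4*3 + 1, 3 = 3*1).
Back-substituting, 13*(49) + 159*(-4) = 1.
Scale by -92: particular solution (-4508, 368); reduce p mod 159: (103, -9).
General solution: p = 103 + 159t, q = -9 - 13t for integer t.
380 ≤ 103 + 159t ≤ 1072 gives t ∈ [2, 6], which is 5 values.

5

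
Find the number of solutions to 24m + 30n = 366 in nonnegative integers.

gcd(30, 24):
  30 = 1·24 + 6
  24 = 4·6
so gcd(30, 24) = 6.
Back-substitute for Bézout coefficients:
  6 = 30 - 1·24
  ... = 24·(-1) + 30·(1)
Scale by 61: one solution is (-61, 61). Reduce m mod 5: (4, 9).
General: m = 4 + 5t, n = 9 - 4t.
m ≥ 0 ⇒ t ≥ 0; n ≥ 0 ⇒ t ≤ 2. So t ∈ [0, 2]: 3 solutions.

3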